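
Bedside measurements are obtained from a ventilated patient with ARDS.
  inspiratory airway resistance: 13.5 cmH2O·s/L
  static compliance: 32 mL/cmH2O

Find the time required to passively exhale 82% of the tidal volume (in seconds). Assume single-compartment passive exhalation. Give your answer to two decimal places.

τ = R × C = 13.5 × 32 mL/cmH2O = 13.5 × 0.032 L/cmH2O = 0.432 s.
Exhaled fraction f = 1 − e^(−t/τ) → t = −τ·ln(1 − f) = −0.432·ln(0.18) = 0.7408 s.

0.74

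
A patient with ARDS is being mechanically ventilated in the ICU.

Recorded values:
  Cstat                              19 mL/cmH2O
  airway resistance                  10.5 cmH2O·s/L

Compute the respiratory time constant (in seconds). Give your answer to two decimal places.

τ = R × C = 10.5 × 19 mL/cmH2O = 10.5 × 0.019 L/cmH2O = 0.1995 s.

0.20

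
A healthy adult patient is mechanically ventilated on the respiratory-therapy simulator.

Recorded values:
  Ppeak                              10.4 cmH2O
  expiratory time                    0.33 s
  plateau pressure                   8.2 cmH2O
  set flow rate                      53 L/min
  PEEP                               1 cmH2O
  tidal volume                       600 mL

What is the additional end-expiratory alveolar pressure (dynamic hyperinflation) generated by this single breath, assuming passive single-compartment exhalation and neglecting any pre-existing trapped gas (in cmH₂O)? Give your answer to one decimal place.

Flow: 53 L/min ÷ 60 = 0.8833 L/s.
R = (PIP − Pplat)/V̇ = (10.4 − 8.2) / 0.8833 = 2.2/0.8833 = 2.491 cmH2O·s/L.
C = Vt/(Pplat − PEEP) = 600.0 / (8.2 − 1) = 600.0/7.2 = 83.333 mL/cmH2O.
τ = R × C = 2.491 × 0.08333 L/cmH2O = 0.2076 s.
Fraction remaining = e^(−Te/τ) = e^(−0.33/0.2076) = 0.204; trapped volume = 600.0 × 0.204 = 122.4 mL.
Additional alveolar pressure from trapping ≈ V_trapped / C = 122.4 / 83.333 = 1.469 cmH2O.

1.5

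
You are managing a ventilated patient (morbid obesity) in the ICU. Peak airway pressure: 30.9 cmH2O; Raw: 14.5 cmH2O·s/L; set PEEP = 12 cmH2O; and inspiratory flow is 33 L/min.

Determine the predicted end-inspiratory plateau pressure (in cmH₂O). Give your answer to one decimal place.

22.9

Flow: 33 L/min ÷ 60 = 0.55 L/s.
Pplat = PIP − Raw × flow = 30.9 − 14.5 × 0.55 = 30.9 − 7.975 = 22.925 cmH2O.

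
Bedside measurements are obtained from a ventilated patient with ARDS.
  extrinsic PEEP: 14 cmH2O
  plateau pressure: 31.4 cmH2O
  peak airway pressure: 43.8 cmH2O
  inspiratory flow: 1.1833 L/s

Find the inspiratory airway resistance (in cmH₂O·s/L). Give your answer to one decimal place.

10.5

Raw = (PIP − Pplat) / flow = (43.8 − 31.4) / 1.1833 = 12.4 / 1.1833 = 10.479 cmH2O·s/L.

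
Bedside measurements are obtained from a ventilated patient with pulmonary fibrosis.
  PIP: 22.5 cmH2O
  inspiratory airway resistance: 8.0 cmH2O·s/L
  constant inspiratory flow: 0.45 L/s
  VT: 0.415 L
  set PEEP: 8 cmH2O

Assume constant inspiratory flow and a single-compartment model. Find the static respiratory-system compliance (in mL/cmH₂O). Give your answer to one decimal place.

38.1

Equation of motion (constant flow): PIP = Vt/C + R·V̇ + PEEP.
Vt/C = PIP − R·V̇ − PEEP = 22.5 − 8.0×0.45 − 8 = 22.5 − 3.6 − 8 = 10.9 cmH2O.
C = Vt / 10.9 = 415 / 10.9 = 38.073 mL/cmH2O.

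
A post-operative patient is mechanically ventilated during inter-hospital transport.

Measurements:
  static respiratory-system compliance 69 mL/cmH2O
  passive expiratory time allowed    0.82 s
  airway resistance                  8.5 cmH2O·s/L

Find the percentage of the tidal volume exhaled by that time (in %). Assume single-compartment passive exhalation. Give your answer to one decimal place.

75.3

τ = R × C = 8.5 × 69 mL/cmH2O = 8.5 × 0.069 L/cmH2O = 0.5865 s.
Passive exhalation: V(t)/V₀ = e^(−t/τ) = e^(−0.82/0.5865) = 0.2471.
Fraction exhaled = 1 − 0.2471 = 0.7529 → 75.29%.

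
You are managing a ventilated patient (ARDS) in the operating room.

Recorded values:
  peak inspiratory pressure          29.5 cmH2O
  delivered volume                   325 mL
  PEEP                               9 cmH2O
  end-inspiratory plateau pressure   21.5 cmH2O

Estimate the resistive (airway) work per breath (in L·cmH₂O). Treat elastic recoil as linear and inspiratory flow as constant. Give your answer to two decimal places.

With constant inspiratory flow the resistive pressure is constant at PIP − Pplat = 29.5 − 21.5 = 8.0 cmH2O, so resistive work = 8.0 × 0.325 = 2.6 L·cmH2O.

2.60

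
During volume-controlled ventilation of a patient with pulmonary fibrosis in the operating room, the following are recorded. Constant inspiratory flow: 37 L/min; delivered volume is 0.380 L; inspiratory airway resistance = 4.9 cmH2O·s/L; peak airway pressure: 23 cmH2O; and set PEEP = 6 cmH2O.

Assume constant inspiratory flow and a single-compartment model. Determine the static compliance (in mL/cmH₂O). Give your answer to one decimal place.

Flow: 37 L/min ÷ 60 = 0.6167 L/s.
Equation of motion (constant flow): PIP = Vt/C + R·V̇ + PEEP.
Vt/C = PIP − R·V̇ − PEEP = 23 − 4.9×0.6167 − 6 = 23 − 3.022 − 6 = 13.978 cmH2O.
C = Vt / 13.978 = 380 / 13.978 = 27.186 mL/cmH2O.

27.2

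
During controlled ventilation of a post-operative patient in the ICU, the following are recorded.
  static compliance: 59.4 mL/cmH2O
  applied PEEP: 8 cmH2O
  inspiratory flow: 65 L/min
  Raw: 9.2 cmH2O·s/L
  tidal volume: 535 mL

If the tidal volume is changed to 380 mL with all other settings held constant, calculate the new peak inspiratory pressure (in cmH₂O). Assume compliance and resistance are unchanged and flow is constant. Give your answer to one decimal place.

24.4

Flow: 65 L/min ÷ 60 = 1.0833 L/s.
PIP = Vt/C + R·V̇ + PEEP (constant-flow equation of motion).
Only the elastic term changes: ΔPIP = ΔVt / C = (380 − 535) / 59.4 = -2.609 cmH2O.
Original PIP = 535/59.4 + 9.2×1.0833 + 8 = 26.973 cmH2O; new PIP = 26.973 + (-2.609) = 24.364 cmH2O.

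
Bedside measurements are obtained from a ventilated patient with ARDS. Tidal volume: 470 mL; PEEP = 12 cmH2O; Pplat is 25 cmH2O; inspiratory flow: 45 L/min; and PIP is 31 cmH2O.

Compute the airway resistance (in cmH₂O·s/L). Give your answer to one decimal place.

8.0

Flow: 45 L/min ÷ 60 = 0.75 L/s.
Raw = (PIP − Pplat) / flow = (31 − 25) / 0.75 = 6.0 / 0.75 = 8.0 cmH2O·s/L.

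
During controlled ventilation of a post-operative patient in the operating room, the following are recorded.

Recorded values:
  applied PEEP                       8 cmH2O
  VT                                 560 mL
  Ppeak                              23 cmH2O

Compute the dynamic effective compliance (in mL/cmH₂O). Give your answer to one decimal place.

Dynamic compliance = Vt / (PIP − PEEP) = 560 / (23 − 8) = 560 / 15.0 = 37.333 mL/cmH2O.

37.3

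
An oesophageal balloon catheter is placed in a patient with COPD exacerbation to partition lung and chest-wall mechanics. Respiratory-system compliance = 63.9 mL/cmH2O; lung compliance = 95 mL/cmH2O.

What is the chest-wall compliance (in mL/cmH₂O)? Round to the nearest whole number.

1/Ccw = 1/Crs − 1/CL.
1/Ccw = 1/63.9 − 1/95 = 0.005123.
Ccw = 195.2 mL/cmH2O.

195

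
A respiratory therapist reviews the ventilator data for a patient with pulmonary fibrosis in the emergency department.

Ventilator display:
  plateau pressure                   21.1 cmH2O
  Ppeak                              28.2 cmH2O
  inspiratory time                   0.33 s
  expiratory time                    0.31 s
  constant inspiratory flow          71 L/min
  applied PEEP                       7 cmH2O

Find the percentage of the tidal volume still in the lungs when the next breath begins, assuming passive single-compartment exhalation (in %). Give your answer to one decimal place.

Flow: 71 L/min ÷ 60 = 1.1833 L/s.
Vt = flow × Ti = 1.1833 L/s × 0.33 s × 1000 mL/L = 390.49 mL.
R = (PIP − Pplat)/V̇ = (28.2 − 21.1) / 1.1833 = 7.1/1.1833 = 6.0 cmH2O·s/L.
C = Vt/(Pplat − PEEP) = 390.49 / (21.1 − 7) = 390.49/14.1 = 27.694 mL/cmH2O.
τ = R × C = 6.0 × 0.02769 L/cmH2O = 0.1661 s.
Fraction remaining at end-expiration = e^(−Te/τ) = e^(−0.31/0.1661) = 0.1547 → 15.47%.

15.5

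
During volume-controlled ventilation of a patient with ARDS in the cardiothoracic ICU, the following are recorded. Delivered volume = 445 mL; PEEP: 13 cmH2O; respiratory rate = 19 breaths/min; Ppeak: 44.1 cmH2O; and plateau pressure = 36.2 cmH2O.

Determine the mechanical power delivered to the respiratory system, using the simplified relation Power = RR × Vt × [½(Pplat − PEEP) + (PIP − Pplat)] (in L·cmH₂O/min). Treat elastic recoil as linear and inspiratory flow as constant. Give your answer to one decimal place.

164.9

Per-breath work = Vt × [½(Pplat−PEEP) + (PIP−Pplat)] = 0.445 × [0.5×23.2 + 7.9] = 0.445 × 19.5 = 8.678 L·cmH2O.
Power = 19 × 8.678 = 164.88 L·cmH2O/min.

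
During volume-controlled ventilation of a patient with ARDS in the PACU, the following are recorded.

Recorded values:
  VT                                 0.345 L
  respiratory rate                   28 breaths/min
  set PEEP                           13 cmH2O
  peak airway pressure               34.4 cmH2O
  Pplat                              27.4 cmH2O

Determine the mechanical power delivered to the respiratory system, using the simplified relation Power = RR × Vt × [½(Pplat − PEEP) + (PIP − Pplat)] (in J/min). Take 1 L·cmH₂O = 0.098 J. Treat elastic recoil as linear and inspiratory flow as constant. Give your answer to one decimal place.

Per-breath work = Vt × [½(Pplat−PEEP) + (PIP−Pplat)] = 0.345 × [0.5×14.4 + 7.0] = 0.345 × 14.2 = 4.899 L·cmH2O.
Power = 28 × 4.899 = 137.17 L·cmH2O/min.
× 0.098 J/(L·cmH2O) → 13.443 J/min.

13.4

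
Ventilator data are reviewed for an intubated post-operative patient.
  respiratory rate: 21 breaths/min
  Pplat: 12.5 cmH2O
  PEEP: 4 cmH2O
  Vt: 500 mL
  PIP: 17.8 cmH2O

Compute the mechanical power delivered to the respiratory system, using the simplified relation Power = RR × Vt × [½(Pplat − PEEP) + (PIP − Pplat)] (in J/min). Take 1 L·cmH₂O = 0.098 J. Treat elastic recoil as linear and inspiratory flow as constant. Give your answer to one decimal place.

9.8

Per-breath work = Vt × [½(Pplat−PEEP) + (PIP−Pplat)] = 0.500 × [0.5×8.5 + 5.3] = 0.500 × 9.55 = 4.775 L·cmH2O.
Power = 21 × 4.775 = 100.28 L·cmH2O/min.
× 0.098 J/(L·cmH2O) → 9.827 J/min.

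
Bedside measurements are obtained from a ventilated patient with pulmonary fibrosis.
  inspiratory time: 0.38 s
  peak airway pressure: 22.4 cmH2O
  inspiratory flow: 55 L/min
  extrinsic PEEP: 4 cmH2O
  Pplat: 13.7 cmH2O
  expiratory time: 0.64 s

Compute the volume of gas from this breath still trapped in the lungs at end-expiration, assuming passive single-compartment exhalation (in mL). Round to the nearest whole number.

Flow: 55 L/min ÷ 60 = 0.9167 L/s.
Vt = flow × Ti = 0.9167 L/s × 0.38 s × 1000 mL/L = 348.35 mL.
R = (PIP − Pplat)/V̇ = (22.4 − 13.7) / 0.9167 = 8.7/0.9167 = 9.491 cmH2O·s/L.
C = Vt/(Pplat − PEEP) = 348.35 / (13.7 − 4) = 348.35/9.7 = 35.912 mL/cmH2O.
τ = R × C = 9.491 × 0.03591 L/cmH2O = 0.3408 s.
Fraction remaining = e^(−Te/τ) = e^(−0.64/0.3408) = 0.1529.
Trapped volume = 348.35 × 0.1529 = 53.263 mL.

53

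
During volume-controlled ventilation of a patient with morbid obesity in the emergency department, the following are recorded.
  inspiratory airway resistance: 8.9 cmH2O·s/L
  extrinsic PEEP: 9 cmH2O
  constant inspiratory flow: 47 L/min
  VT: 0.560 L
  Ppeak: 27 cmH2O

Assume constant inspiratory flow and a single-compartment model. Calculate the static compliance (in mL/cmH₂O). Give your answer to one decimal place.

Flow: 47 L/min ÷ 60 = 0.7833 L/s.
Equation of motion (constant flow): PIP = Vt/C + R·V̇ + PEEP.
Vt/C = PIP − R·V̇ − PEEP = 27 − 8.9×0.7833 − 9 = 27 − 6.971 − 9 = 11.029 cmH2O.
C = Vt / 11.029 = 560 / 11.029 = 50.775 mL/cmH2O.

50.8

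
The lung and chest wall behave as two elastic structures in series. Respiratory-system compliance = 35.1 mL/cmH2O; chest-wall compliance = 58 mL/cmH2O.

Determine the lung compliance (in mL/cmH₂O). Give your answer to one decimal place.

1/CL = 1/Crs − 1/Ccw.
1/CL = 1/35.1 − 1/58 = 0.01125.
CL = 88.889 mL/cmH2O.

88.9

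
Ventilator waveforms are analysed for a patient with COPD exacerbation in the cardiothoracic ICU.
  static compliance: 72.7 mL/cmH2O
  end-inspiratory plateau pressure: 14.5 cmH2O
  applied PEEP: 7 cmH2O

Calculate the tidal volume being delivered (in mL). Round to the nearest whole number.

Vt = Cstat × (Pplat − PEEP) = 72.7 × (14.5 − 7) = 72.7 × 7.5 = 545.25 mL.

545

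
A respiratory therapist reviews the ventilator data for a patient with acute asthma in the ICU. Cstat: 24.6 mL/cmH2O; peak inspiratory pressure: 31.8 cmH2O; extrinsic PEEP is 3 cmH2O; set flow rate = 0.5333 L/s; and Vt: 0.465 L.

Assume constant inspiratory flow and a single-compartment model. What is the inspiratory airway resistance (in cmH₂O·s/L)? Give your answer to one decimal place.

18.6

Equation of motion (constant flow): PIP = Vt/C + R·V̇ + PEEP.
R·V̇ = PIP − Vt/C − PEEP = 31.8 − 465/24.6 − 3 = 31.8 − 18.902 − 3 = 9.898 cmH2O.
R = 9.898 / 0.5333 = 18.56 cmH2O·s/L.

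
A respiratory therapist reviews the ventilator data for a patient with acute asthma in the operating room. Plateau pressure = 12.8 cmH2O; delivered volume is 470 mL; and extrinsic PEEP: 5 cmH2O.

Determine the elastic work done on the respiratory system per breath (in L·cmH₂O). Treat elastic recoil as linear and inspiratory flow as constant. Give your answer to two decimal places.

Elastic work ≈ ½ × (Pplat − PEEP) × Vt = 0.5 × (12.8 − 5) × 0.470 L = 0.5 × 7.8 × 0.470 = 1.833 L·cmH2O.

1.83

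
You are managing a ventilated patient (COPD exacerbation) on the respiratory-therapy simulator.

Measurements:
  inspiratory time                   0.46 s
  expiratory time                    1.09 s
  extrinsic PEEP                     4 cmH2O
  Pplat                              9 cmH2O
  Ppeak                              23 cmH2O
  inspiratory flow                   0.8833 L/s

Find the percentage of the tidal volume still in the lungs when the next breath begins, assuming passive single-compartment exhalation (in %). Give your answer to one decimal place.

Vt = flow × Ti = 0.8833 L/s × 0.46 s × 1000 mL/L = 406.32 mL.
R = (PIP − Pplat)/V̇ = (23 − 9) / 0.8833 = 14.0/0.8833 = 15.85 cmH2O·s/L.
C = Vt/(Pplat − PEEP) = 406.32 / (9 − 4) = 406.32/5.0 = 81.264 mL/cmH2O.
τ = R × C = 15.85 × 0.08126 L/cmH2O = 1.288 s.
Fraction remaining at end-expiration = e^(−Te/τ) = e^(−1.09/1.288) = 0.429 → 42.9%.

42.9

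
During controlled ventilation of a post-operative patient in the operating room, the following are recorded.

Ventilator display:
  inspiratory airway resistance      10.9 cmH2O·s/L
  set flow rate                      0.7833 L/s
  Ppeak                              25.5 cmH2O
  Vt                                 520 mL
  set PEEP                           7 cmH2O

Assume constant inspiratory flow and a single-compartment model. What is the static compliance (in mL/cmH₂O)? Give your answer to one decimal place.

Equation of motion (constant flow): PIP = Vt/C + R·V̇ + PEEP.
Vt/C = PIP − R·V̇ − PEEP = 25.5 − 10.9×0.7833 − 7 = 25.5 − 8.538 − 7 = 9.962 cmH2O.
C = Vt / 9.962 = 520 / 9.962 = 52.198 mL/cmH2O.

52.2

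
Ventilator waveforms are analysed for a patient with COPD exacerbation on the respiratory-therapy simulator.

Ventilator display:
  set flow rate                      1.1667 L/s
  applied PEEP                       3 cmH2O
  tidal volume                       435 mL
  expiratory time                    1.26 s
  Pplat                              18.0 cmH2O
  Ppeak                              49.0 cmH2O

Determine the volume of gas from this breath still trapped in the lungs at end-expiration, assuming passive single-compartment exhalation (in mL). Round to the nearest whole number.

R = (PIP − Pplat)/V̇ = (49.0 − 18.0) / 1.1667 = 31.0/1.1667 = 26.571 cmH2O·s/L.
C = Vt/(Pplat − PEEP) = 435.0 / (18.0 − 3) = 435.0/15.0 = 29.0 mL/cmH2O.
τ = R × C = 26.571 × 0.029 L/cmH2O = 0.7706 s.
Fraction remaining = e^(−Te/τ) = e^(−1.26/0.7706) = 0.1949.
Trapped volume = 435.0 × 0.1949 = 84.782 mL.

85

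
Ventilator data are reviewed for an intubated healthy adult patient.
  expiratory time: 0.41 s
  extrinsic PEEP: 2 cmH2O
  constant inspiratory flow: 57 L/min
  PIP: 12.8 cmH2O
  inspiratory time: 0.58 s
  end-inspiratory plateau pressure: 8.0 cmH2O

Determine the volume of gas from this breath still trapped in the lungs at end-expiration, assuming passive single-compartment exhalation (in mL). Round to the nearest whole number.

Flow: 57 L/min ÷ 60 = 0.95 L/s.
Vt = flow × Ti = 0.95 L/s × 0.58 s × 1000 mL/L = 551.0 mL.
R = (PIP − Pplat)/V̇ = (12.8 − 8.0) / 0.95 = 4.8/0.95 = 5.053 cmH2O·s/L.
C = Vt/(Pplat − PEEP) = 551.0 / (8.0 − 2) = 551.0/6.0 = 91.833 mL/cmH2O.
τ = R × C = 5.053 × 0.09183 L/cmH2O = 0.464 s.
Fraction remaining = e^(−Te/τ) = e^(−0.41/0.464) = 0.4133.
Trapped volume = 551.0 × 0.4133 = 227.73 mL.

228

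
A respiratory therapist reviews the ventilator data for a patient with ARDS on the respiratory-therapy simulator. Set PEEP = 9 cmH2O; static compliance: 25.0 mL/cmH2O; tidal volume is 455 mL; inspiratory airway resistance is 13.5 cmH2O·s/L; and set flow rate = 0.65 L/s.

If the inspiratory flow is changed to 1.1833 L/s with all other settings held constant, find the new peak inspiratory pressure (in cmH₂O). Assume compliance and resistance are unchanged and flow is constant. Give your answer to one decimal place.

PIP = Vt/C + R·V̇ + PEEP (constant-flow equation of motion).
Only the resistive term changes: ΔPIP = R × ΔV̇ = 13.5 × (1.1833 − 0.65) = 13.5 × 0.5333 = 7.2 cmH2O.
Original PIP = 455/25.0 + 13.5×0.65 + 9 = 35.975 cmH2O; new PIP = 35.975 + (7.2) = 43.175 cmH2O.

43.2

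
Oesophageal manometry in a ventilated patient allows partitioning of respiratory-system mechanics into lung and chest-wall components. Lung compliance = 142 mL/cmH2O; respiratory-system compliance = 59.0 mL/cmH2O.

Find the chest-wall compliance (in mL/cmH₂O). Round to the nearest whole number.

101

1/Ccw = 1/Crs − 1/CL.
1/Ccw = 1/59.0 − 1/142 = 0.009907.
Ccw = 100.94 mL/cmH2O.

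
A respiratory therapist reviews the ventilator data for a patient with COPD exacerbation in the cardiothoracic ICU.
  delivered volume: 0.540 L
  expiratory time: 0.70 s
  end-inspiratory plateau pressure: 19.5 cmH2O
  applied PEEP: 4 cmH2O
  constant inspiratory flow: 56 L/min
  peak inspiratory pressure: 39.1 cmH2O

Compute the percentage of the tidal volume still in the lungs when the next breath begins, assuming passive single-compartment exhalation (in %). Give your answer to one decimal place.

Flow: 56 L/min ÷ 60 = 0.9333 L/s.
R = (PIP − Pplat)/V̇ = (39.1 − 19.5) / 0.9333 = 19.6/0.9333 = 21.001 cmH2O·s/L.
C = Vt/(Pplat − PEEP) = 540.0 / (19.5 − 4) = 540.0/15.5 = 34.839 mL/cmH2O.
τ = R × C = 21.001 × 0.03484 L/cmH2O = 0.7317 s.
Fraction remaining at end-expiration = e^(−Te/τ) = e^(−0.70/0.7317) = 0.3842 → 38.42%.

38.4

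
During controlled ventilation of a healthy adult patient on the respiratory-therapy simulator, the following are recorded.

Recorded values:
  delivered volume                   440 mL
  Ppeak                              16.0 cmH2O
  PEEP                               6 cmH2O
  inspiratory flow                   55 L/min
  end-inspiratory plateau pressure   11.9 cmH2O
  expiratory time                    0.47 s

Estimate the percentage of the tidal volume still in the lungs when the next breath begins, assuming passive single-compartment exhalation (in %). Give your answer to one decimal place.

Flow: 55 L/min ÷ 60 = 0.9167 L/s.
R = (PIP − Pplat)/V̇ = (16.0 − 11.9) / 0.9167 = 4.1/0.9167 = 4.473 cmH2O·s/L.
C = Vt/(Pplat − PEEP) = 440.0 / (11.9 − 6) = 440.0/5.9 = 74.576 mL/cmH2O.
τ = R × C = 4.473 × 0.07458 L/cmH2O = 0.3336 s.
Fraction remaining at end-expiration = e^(−Te/τ) = e^(−0.47/0.3336) = 0.2444 → 24.44%.

24.4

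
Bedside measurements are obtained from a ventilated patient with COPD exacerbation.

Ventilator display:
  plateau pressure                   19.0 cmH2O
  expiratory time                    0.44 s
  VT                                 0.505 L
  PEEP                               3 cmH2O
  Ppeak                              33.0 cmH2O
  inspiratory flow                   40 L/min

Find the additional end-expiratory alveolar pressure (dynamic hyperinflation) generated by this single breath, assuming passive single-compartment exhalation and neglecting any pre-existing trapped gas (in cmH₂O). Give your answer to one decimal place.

Flow: 40 L/min ÷ 60 = 0.6667 L/s.
R = (PIP − Pplat)/V̇ = (33.0 − 19.0) / 0.6667 = 14.0/0.6667 = 20.999 cmH2O·s/L.
C = Vt/(Pplat − PEEP) = 505.0 / (19.0 − 3) = 505.0/16.0 = 31.563 mL/cmH2O.
τ = R × C = 20.999 × 0.03156 L/cmH2O = 0.6627 s.
Fraction remaining = e^(−Te/τ) = e^(−0.44/0.6627) = 0.5148; trapped volume = 505.0 × 0.5148 = 259.97 mL.
Additional alveolar pressure from trapping ≈ V_trapped / C = 259.97 / 31.563 = 8.237 cmH2O.

8.2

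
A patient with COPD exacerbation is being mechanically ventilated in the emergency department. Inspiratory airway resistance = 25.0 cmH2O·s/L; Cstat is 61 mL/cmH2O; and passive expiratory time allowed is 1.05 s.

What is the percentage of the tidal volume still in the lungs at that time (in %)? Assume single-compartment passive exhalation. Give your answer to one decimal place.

50.2

τ = R × C = 25.0 × 61 mL/cmH2O = 25.0 × 0.061 L/cmH2O = 1.525 s.
Passive exhalation: V(t)/V₀ = e^(−t/τ) = e^(−1.05/1.525) = 0.5023.
Fraction remaining = 0.5023 → 50.23%.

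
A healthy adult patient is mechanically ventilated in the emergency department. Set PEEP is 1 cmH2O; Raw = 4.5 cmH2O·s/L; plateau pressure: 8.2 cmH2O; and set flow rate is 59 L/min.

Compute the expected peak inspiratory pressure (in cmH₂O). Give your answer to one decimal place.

Flow: 59 L/min ÷ 60 = 0.9833 L/s.
PIP = Pplat + Raw × flow = 8.2 + 4.5 × 0.9833 = 8.2 + 4.425 = 12.625 cmH2O.

12.6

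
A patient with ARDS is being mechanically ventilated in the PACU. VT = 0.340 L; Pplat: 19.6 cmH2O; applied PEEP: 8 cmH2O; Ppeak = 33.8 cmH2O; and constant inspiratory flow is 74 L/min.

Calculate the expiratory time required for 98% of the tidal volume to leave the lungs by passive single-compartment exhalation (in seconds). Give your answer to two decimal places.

1.32

Flow: 74 L/min ÷ 60 = 1.2333 L/s.
R = (PIP − Pplat)/V̇ = (33.8 − 19.6) / 1.2333 = 14.2/1.2333 = 11.514 cmH2O·s/L.
C = Vt/(Pplat − PEEP) = 340.0 / (19.6 − 8) = 340.0/11.6 = 29.31 mL/cmH2O.
τ = R × C = 11.514 × 0.02931 L/cmH2O = 0.3375 s.
t = −τ·ln(1 − 0.98) = −0.3375·ln(0.02) = 1.32 s.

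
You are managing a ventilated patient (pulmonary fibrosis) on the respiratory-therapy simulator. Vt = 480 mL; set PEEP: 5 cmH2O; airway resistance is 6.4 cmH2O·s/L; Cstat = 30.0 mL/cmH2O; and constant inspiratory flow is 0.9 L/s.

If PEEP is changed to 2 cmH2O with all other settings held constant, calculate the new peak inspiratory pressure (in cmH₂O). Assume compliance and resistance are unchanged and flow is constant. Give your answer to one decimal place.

PIP = Vt/C + R·V̇ + PEEP (constant-flow equation of motion).
Only the baseline term changes: ΔPIP = ΔPEEP = 2 − 5 = -3.0 cmH2O.
Original PIP = 480/30.0 + 6.4×0.9 + 5 = 26.76 cmH2O; new PIP = 26.76 + (-3.0) = 23.76 cmH2O.

23.8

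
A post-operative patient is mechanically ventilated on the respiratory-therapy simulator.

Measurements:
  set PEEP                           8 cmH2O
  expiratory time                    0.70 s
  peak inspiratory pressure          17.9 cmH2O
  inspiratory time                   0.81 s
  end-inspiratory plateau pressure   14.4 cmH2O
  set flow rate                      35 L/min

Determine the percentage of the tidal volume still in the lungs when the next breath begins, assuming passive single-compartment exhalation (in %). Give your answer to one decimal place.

Flow: 35 L/min ÷ 60 = 0.5833 L/s.
Vt = flow × Ti = 0.5833 L/s × 0.81 s × 1000 mL/L = 472.47 mL.
R = (PIP − Pplat)/V̇ = (17.9 − 14.4) / 0.5833 = 3.5/0.5833 = 6.0 cmH2O·s/L.
C = Vt/(Pplat − PEEP) = 472.47 / (14.4 − 8) = 472.47/6.4 = 73.823 mL/cmH2O.
τ = R × C = 6.0 × 0.07382 L/cmH2O = 0.4429 s.
Fraction remaining at end-expiration = e^(−Te/τ) = e^(−0.70/0.4429) = 0.2059 → 20.59%.

20.6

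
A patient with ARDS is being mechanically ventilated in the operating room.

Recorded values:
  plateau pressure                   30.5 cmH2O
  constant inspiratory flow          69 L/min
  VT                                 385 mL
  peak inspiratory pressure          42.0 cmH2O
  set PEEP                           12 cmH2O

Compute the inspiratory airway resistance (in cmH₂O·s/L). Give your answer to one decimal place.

Flow: 69 L/min ÷ 60 = 1.15 L/s.
Raw = (PIP − Pplat) / flow = (42.0 − 30.5) / 1.15 = 11.5 / 1.15 = 10.0 cmH2O·s/L.

10.0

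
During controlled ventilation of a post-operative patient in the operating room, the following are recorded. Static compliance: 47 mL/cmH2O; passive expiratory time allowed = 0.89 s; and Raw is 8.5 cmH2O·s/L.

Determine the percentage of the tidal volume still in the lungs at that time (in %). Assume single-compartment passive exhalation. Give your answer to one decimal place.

10.8

τ = R × C = 8.5 × 47 mL/cmH2O = 8.5 × 0.047 L/cmH2O = 0.3995 s.
Passive exhalation: V(t)/V₀ = e^(−t/τ) = e^(−0.89/0.3995) = 0.1078.
Fraction remaining = 0.1078 → 10.78%.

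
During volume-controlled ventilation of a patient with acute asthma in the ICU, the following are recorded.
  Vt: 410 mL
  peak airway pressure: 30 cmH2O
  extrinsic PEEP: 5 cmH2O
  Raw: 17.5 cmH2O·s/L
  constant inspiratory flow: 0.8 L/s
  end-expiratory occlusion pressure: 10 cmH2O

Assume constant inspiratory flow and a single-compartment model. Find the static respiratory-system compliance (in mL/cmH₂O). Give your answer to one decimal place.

Total PEEP = 10 cmH2O (set 5 + intrinsic 5); this is the baseline alveolar pressure.
Equation of motion (constant flow): PIP = Vt/C + R·V̇ + PEEP.
Vt/C = PIP − R·V̇ − PEEP = 30 − 17.5×0.8 − 10 = 30 − 14.0 − 10 = 6.0 cmH2O.
C = Vt / 6.0 = 410 / 6.0 = 68.333 mL/cmH2O.

68.3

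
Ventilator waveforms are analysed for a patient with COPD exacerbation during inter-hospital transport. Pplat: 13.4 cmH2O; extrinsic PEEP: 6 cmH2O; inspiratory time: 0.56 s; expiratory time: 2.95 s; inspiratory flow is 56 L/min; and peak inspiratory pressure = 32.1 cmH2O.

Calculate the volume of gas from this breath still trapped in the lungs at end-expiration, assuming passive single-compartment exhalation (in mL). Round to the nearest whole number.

Flow: 56 L/min ÷ 60 = 0.9333 L/s.
Vt = flow × Ti = 0.9333 L/s × 0.56 s × 1000 mL/L = 522.65 mL.
R = (PIP − Pplat)/V̇ = (32.1 − 13.4) / 0.9333 = 18.7/0.9333 = 20.036 cmH2O·s/L.
C = Vt/(Pplat − PEEP) = 522.65 / (13.4 − 6) = 522.65/7.4 = 70.628 mL/cmH2O.
τ = R × C = 20.036 × 0.07063 L/cmH2O = 1.415 s.
Fraction remaining = e^(−Te/τ) = e^(−2.95/1.415) = 0.1243.
Trapped volume = 522.65 × 0.1243 = 64.965 mL.

65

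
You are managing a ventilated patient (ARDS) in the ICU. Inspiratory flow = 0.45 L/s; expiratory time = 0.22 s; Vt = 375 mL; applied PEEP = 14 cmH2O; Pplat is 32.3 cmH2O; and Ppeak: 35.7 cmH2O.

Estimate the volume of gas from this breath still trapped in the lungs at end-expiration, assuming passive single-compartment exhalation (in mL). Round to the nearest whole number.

R = (PIP − Pplat)/V̇ = (35.7 − 32.3) / 0.45 = 3.4/0.45 = 7.556 cmH2O·s/L.
C = Vt/(Pplat − PEEP) = 375.0 / (32.3 − 14) = 375.0/18.3 = 20.492 mL/cmH2O.
τ = R × C = 7.556 × 0.02049 L/cmH2O = 0.1548 s.
Fraction remaining = e^(−Te/τ) = e^(−0.22/0.1548) = 0.2414.
Trapped volume = 375.0 × 0.2414 = 90.525 mL.

91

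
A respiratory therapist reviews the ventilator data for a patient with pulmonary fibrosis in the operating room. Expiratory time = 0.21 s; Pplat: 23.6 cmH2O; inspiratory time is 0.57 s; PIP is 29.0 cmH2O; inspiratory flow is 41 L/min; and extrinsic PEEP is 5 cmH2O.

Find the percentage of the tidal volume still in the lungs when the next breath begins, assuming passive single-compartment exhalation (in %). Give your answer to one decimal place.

Flow: 41 L/min ÷ 60 = 0.6833 L/s.
Vt = flow × Ti = 0.6833 L/s × 0.57 s × 1000 mL/L = 389.48 mL.
R = (PIP − Pplat)/V̇ = (29.0 − 23.6) / 0.6833 = 5.4/0.6833 = 7.903 cmH2O·s/L.
C = Vt/(Pplat − PEEP) = 389.48 / (23.6 − 5) = 389.48/18.6 = 20.94 mL/cmH2O.
τ = R × C = 7.903 × 0.02094 L/cmH2O = 0.1655 s.
Fraction remaining at end-expiration = e^(−Te/τ) = e^(−0.21/0.1655) = 0.2811 → 28.11%.

28.1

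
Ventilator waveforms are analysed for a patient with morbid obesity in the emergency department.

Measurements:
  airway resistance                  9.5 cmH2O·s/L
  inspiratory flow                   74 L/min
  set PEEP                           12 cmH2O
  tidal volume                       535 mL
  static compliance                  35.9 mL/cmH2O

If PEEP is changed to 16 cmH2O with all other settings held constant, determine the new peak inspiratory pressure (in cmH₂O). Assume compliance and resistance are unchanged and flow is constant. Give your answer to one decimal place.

Flow: 74 L/min ÷ 60 = 1.2333 L/s.
PIP = Vt/C + R·V̇ + PEEP (constant-flow equation of motion).
Only the baseline term changes: ΔPIP = ΔPEEP = 16 − 12 = 4.0 cmH2O.
Original PIP = 535/35.9 + 9.5×1.2333 + 12 = 38.619 cmH2O; new PIP = 38.619 + (4.0) = 42.619 cmH2O.

42.6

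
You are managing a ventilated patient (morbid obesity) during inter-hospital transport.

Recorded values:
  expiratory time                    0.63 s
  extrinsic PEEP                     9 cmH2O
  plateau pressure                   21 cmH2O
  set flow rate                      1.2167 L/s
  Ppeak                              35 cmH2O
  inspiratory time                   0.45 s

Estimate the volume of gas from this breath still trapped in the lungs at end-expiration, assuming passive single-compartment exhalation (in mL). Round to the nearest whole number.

165

Vt = flow × Ti = 1.2167 L/s × 0.45 s × 1000 mL/L = 547.52 mL.
R = (PIP − Pplat)/V̇ = (35 − 21) / 1.2167 = 14.0/1.2167 = 11.507 cmH2O·s/L.
C = Vt/(Pplat − PEEP) = 547.52 / (21 − 9) = 547.52/12.0 = 45.627 mL/cmH2O.
τ = R × C = 11.507 × 0.04563 L/cmH2O = 0.5251 s.
Fraction remaining = e^(−Te/τ) = e^(−0.63/0.5251) = 0.3013.
Trapped volume = 547.52 × 0.3013 = 164.97 mL.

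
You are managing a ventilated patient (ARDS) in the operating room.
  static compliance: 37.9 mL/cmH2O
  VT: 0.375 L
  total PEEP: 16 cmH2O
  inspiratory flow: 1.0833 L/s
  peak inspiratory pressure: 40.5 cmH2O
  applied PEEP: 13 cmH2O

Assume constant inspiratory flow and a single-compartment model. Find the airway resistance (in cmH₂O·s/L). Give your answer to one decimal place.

Total PEEP = 16 cmH2O (set 13 + intrinsic 3); this is the baseline alveolar pressure.
Equation of motion (constant flow): PIP = Vt/C + R·V̇ + PEEP.
R·V̇ = PIP − Vt/C − PEEP = 40.5 − 375/37.9 − 16 = 40.5 − 9.894 − 16 = 14.606 cmH2O.
R = 14.606 / 1.0833 = 13.483 cmH2O·s/L.

13.5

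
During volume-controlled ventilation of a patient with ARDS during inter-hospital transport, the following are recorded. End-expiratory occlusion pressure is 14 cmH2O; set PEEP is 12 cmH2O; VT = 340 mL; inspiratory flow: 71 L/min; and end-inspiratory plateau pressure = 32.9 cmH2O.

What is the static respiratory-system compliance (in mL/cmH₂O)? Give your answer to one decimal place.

18.0

End-expiratory occlusion gives total PEEP = 14 cmH2O (intrinsic PEEP = 14 − 12 = 2). Use total PEEP for the elastic gradient.
Cstat = Vt / (Pplat − PEEPtotal) = 340 / (32.9 − 14) = 340 / 18.9 = 17.989 mL/cmH2O.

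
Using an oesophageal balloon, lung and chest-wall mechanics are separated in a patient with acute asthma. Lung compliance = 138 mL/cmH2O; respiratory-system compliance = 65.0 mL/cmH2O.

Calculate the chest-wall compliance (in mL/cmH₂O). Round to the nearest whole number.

123

1/Ccw = 1/Crs − 1/CL.
1/Ccw = 1/65.0 − 1/138 = 0.008138.
Ccw = 122.88 mL/cmH2O.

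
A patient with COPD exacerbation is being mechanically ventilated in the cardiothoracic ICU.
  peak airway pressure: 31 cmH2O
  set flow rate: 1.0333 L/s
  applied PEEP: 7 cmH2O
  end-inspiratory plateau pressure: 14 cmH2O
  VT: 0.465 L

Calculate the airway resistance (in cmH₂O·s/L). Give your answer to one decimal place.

Raw = (PIP − Pplat) / flow = (31 − 14) / 1.0333 = 17.0 / 1.0333 = 16.452 cmH2O·s/L.

16.5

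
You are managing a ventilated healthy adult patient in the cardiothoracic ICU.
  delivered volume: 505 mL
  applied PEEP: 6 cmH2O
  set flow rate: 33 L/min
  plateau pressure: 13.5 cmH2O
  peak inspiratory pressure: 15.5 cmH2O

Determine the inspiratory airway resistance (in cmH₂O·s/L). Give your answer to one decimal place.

3.6

Flow: 33 L/min ÷ 60 = 0.55 L/s.
Raw = (PIP − Pplat) / flow = (15.5 − 13.5) / 0.55 = 2.0 / 0.55 = 3.636 cmH2O·s/L.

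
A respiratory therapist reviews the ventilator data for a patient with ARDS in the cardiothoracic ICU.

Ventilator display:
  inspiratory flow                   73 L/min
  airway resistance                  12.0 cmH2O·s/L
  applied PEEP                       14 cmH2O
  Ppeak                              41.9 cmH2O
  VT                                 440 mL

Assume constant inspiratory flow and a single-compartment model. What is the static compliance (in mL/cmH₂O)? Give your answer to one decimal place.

Flow: 73 L/min ÷ 60 = 1.2167 L/s.
Equation of motion (constant flow): PIP = Vt/C + R·V̇ + PEEP.
Vt/C = PIP − R·V̇ − PEEP = 41.9 − 12.0×1.2167 − 14 = 41.9 − 14.6 − 14 = 13.3 cmH2O.
C = Vt / 13.3 = 440 / 13.3 = 33.083 mL/cmH2O.

33.1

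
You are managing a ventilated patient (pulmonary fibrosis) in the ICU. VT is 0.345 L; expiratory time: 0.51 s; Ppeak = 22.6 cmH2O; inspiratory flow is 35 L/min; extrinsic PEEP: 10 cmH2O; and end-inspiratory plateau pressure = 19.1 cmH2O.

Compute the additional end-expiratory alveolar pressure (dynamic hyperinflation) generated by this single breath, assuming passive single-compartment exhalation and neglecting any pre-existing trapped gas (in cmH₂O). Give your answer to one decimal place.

1.0

Flow: 35 L/min ÷ 60 = 0.5833 L/s.
R = (PIP − Pplat)/V̇ = (22.6 − 19.1) / 0.5833 = 3.5/0.5833 = 6.0 cmH2O·s/L.
C = Vt/(Pplat − PEEP) = 345.0 / (19.1 − 10) = 345.0/9.1 = 37.912 mL/cmH2O.
τ = R × C = 6.0 × 0.03791 L/cmH2O = 0.2275 s.
Fraction remaining = e^(−Te/τ) = e^(−0.51/0.2275) = 0.1063; trapped volume = 345.0 × 0.1063 = 36.674 mL.
Additional alveolar pressure from trapping ≈ V_trapped / C = 36.674 / 37.912 = 0.9673 cmH2O.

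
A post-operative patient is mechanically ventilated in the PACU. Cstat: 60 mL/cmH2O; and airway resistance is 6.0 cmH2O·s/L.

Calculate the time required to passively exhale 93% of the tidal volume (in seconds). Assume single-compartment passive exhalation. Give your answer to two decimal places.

τ = R × C = 6.0 × 60 mL/cmH2O = 6.0 × 0.060 L/cmH2O = 0.36 s.
Exhaled fraction f = 1 − e^(−t/τ) → t = −τ·ln(1 − f) = −0.36·ln(0.07) = 0.9573 s.

0.96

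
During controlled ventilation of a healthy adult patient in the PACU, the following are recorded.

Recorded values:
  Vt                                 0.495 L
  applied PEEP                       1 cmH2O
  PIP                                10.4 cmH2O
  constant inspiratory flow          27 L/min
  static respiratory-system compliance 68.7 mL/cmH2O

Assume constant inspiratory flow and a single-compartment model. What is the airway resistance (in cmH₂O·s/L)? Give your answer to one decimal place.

Flow: 27 L/min ÷ 60 = 0.45 L/s.
Equation of motion (constant flow): PIP = Vt/C + R·V̇ + PEEP.
R·V̇ = PIP − Vt/C − PEEP = 10.4 − 495/68.7 − 1 = 10.4 − 7.205 − 1 = 2.195 cmH2O.
R = 2.195 / 0.45 = 4.878 cmH2O·s/L.

4.9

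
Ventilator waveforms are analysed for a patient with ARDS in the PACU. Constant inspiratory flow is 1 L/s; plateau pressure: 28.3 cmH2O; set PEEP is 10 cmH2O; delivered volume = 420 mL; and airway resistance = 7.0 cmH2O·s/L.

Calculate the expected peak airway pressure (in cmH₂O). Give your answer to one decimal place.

35.3

PIP = Pplat + Raw × flow = 28.3 + 7.0 × 1 = 28.3 + 7.0 = 35.3 cmH2O.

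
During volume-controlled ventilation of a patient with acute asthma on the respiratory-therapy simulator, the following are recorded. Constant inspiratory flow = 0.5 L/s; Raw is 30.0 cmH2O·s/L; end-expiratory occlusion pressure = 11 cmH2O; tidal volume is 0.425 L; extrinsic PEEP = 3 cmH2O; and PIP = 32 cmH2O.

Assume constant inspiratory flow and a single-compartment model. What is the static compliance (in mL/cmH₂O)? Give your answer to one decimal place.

Total PEEP = 11 cmH2O (set 3 + intrinsic 8); this is the baseline alveolar pressure.
Equation of motion (constant flow): PIP = Vt/C + R·V̇ + PEEP.
Vt/C = PIP − R·V̇ − PEEP = 32 − 30.0×0.5 − 11 = 32 − 15.0 − 11 = 6.0 cmH2O.
C = Vt / 6.0 = 425 / 6.0 = 70.833 mL/cmH2O.

70.8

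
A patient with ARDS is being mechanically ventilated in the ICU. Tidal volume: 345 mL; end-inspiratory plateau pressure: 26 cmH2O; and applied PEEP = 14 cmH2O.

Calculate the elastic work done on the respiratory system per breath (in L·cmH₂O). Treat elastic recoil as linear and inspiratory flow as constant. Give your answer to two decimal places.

Elastic work ≈ ½ × (Pplat − PEEP) × Vt = 0.5 × (26 − 14) × 0.345 L = 0.5 × 12.0 × 0.345 = 2.07 L·cmH2O.

2.07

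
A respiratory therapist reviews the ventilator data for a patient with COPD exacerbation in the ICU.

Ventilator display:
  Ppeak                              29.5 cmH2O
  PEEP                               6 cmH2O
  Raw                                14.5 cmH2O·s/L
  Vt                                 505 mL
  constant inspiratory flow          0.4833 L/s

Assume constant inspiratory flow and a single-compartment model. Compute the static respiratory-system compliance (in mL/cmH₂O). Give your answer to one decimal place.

Equation of motion (constant flow): PIP = Vt/C + R·V̇ + PEEP.
Vt/C = PIP − R·V̇ − PEEP = 29.5 − 14.5×0.4833 − 6 = 29.5 − 7.008 − 6 = 16.492 cmH2O.
C = Vt / 16.492 = 505 / 16.492 = 30.621 mL/cmH2O.

30.6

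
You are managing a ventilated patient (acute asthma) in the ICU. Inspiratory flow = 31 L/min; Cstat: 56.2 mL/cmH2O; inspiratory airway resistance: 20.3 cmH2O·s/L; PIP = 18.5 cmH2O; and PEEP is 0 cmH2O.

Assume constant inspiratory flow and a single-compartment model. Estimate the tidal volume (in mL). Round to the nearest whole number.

450

Flow: 31 L/min ÷ 60 = 0.5167 L/s.
Equation of motion (constant flow): PIP = Vt/C + R·V̇ + PEEP.
Vt/C = PIP − R·V̇ − PEEP = 18.5 − 10.489 − 0 = 8.011 cmH2O.
Vt = C × 8.011 = 56.2 × 8.011 = 450.22 mL.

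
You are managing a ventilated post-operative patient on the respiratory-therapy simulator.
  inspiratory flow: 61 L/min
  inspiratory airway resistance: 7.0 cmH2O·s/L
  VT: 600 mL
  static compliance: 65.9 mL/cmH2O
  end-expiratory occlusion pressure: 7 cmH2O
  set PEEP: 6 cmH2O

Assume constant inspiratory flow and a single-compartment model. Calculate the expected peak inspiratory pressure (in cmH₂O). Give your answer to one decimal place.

Flow: 61 L/min ÷ 60 = 1.0167 L/s.
Total PEEP = 7 cmH2O (set 6 + intrinsic 1); this is the baseline alveolar pressure.
Equation of motion (constant flow): PIP = Vt/C + R·V̇ + PEEP.
PIP = 600/65.9 + 7.0×1.0167 + 7 = 9.105 + 7.117 + 7 = 23.222 cmH2O.

23.2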